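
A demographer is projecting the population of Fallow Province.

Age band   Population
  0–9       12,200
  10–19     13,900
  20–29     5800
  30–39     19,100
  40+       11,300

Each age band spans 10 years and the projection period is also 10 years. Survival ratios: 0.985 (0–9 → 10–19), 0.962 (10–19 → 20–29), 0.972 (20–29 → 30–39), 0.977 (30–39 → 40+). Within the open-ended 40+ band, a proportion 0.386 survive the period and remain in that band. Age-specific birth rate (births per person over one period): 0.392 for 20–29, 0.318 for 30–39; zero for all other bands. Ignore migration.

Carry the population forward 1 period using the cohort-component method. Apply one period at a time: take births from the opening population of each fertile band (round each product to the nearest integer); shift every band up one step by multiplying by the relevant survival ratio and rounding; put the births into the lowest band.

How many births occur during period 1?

8348

Call the bands 1 to 5, youngest first.
— Period 1 —
Births: 5800 × 0.392 = 2274  |  19100 × 0.318 = 6074 → total 8348
Band 2: 12200 × 0.985 = 12017
Band 3: 13900 × 0.962 = 13372
Band 4: 5800 × 0.972 = 5638
Band 5: 19100 × 0.977 + 11300 × 0.386 = 18661 + 4362 = 23023
Giving 8348 / 12017 / 13372 / 5638 / 23023.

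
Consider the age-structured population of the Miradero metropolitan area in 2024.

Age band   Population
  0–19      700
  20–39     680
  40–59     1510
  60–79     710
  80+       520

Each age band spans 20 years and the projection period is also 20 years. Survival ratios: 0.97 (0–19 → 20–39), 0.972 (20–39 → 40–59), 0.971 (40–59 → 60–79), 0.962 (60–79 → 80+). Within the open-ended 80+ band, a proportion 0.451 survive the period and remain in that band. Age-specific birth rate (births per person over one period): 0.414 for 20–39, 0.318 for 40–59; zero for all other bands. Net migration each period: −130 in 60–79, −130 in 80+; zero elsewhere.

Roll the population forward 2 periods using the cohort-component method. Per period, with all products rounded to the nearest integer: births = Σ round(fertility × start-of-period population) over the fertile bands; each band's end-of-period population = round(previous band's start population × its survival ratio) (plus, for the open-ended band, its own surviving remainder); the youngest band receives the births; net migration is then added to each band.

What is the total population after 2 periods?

Period 1.
Births: 680 × 0.414 = 282  |  1510 × 0.318 = 480 → 762
20–39: 700 × 0.97 = 679
40–59: 680 × 0.972 = 661
60–79: 1510 × 0.971 = 1466
80+: 710 × 0.962 + 520 × 0.451 = 683 + 235 = 918
Net migration: 60–79 − 130 → 1336; 80+ − 130 → 788
→ [762, 679, 661, 1336, 788]
Period 2.
Births: 679 × 0.414 = 281  |  661 × 0.318 = 210 → 491
20–39: 762 × 0.97 = 739
40–59: 679 × 0.972 = 660
60–79: 661 × 0.971 = 642
80+: 1336 × 0.962 + 788 × 0.451 = 1285 + 355 = 1640
Net migration: 60–79 − 130 → 512; 80+ − 130 → 1510
→ [491, 739, 660, 512, 1510]
Total after period 2: 491 + 739 + 660 + 512 + 1510 = 3912

3912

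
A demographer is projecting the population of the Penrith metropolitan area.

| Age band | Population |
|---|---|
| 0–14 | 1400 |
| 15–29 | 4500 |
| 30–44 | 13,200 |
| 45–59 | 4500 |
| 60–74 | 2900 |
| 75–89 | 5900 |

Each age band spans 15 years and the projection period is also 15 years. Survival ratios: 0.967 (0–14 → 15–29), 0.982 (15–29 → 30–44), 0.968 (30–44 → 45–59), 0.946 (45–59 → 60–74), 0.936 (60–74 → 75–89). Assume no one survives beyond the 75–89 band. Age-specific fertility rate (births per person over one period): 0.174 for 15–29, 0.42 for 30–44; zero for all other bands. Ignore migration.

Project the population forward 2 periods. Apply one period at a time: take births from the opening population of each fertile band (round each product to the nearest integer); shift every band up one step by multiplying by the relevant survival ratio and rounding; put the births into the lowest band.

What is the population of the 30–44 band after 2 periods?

1330

Call the bands 1 to 6, youngest first.
Period 1.
Births: 4500 × 0.174 = 783 ; 13200 × 0.42 = 5544 → total 6327
Band 2: 1400 × 0.967 = 1354
Band 3: 4500 × 0.982 = 4419
Band 4: 13200 × 0.968 = 12778
Band 5: 4500 × 0.946 = 4257
Band 6: 2900 × 0.936 = 2714
→ [6327, 1354, 4419, 12778, 4257, 2714]
Period 2.
Births: 1354 × 0.174 = 236 ; 4419 × 0.42 = 1856 → total 2092
Band 2: 6327 × 0.967 = 6118
Band 3: 1354 × 0.982 = 1330
Band 4: 4419 × 0.968 = 4278
Band 5: 12778 × 0.946 = 12088
Band 6: 4257 × 0.936 = 3985
→ [2092, 6118, 1330, 4278, 12088, 3985]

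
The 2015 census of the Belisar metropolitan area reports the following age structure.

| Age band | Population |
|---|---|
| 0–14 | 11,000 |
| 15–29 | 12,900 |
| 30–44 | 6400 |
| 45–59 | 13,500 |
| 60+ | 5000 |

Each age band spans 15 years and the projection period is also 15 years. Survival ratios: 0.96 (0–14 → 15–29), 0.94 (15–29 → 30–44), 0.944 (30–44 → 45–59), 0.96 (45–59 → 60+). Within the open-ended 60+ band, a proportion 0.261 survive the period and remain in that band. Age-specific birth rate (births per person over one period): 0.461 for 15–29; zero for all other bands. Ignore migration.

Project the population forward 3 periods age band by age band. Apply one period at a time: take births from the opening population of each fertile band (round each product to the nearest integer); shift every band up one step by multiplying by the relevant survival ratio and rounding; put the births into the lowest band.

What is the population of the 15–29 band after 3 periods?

4673

(Bands numbered youngest = 1 to oldest = 5.)
Period 1:
Births: 12900 × 0.461 = 5947
Band 2: 11000 × 0.96 = 10560
Band 3: 12900 × 0.94 = 12126
Band 4: 6400 × 0.944 = 6042
Band 5: 13500 × 0.96 + 5000 × 0.261 = 12960 + 1305 = 14265
Population now: 0–14=5947, 15–29=10560, 30–44=12126, 45–59=6042, 60+=14265
Period 2:
Births: 10560 × 0.461 = 4868
Band 2: 5947 × 0.96 = 5709
Band 3: 10560 × 0.94 = 9926
Band 4: 12126 × 0.944 = 11447
Band 5: 6042 × 0.96 + 14265 × 0.261 = 5800 + 3723 = 9523
Population now: 0–14=4868, 15–29=5709, 30–44=9926, 45–59=11447, 60+=9523
Period 3:
Births: 5709 × 0.461 = 2632
Band 2: 4868 × 0.96 = 4673
Band 3: 5709 × 0.94 = 5366
Band 4: 9926 × 0.944 = 9370
Band 5: 11447 × 0.96 + 9523 × 0.261 = 10989 + 2486 = 13475
Population now: 0–14=2632, 15–29=4673, 30–44=5366, 45–59=9370, 60+=13475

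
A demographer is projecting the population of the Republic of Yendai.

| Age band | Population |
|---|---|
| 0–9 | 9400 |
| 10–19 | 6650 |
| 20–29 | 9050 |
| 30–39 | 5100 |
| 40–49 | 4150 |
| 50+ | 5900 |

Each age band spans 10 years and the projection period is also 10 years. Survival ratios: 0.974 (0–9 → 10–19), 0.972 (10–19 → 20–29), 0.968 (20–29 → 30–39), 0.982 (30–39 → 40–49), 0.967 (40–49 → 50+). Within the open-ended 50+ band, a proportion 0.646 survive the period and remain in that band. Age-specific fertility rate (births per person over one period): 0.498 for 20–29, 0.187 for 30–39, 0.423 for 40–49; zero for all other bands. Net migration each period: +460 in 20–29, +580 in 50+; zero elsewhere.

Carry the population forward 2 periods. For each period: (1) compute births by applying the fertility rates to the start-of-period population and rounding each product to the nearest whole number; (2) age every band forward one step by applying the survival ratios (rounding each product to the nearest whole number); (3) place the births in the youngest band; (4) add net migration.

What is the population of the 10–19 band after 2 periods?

7028

After projecting period 1:
Births: 9050 * 0.498 = 4507, 5100 * 0.187 = 954, 4150 * 0.423 = 1755 — total 7216
10–19: 9400 * 0.974 = 9156
20–29: 6650 * 0.972 = 6464
30–39: 9050 * 0.968 = 8760
40–49: 5100 * 0.982 = 5008
50+: 4150 * 0.967 + 5900 * 0.646 = 4013 + 3811 = 7824
Net migration: 20–29 + 460 → 6924; 50+ + 580 → 8404
Giving 7216 / 9156 / 6924 / 8760 / 5008 / 8404.
After projecting period 2:
Births: 6924 * 0.498 = 3448, 8760 * 0.187 = 1638, 5008 * 0.423 = 2118 — total 7204
10–19: 7216 * 0.974 = 7028
20–29: 9156 * 0.972 = 8900
30–39: 6924 * 0.968 = 6702
40–49: 8760 * 0.982 = 8602
50+: 5008 * 0.967 + 8404 * 0.646 = 4843 + 5429 = 10272
Net migration: 20–29 + 460 → 9360; 50+ + 580 → 10852
Giving 7204 / 7028 / 9360 / 6702 / 8602 / 10852.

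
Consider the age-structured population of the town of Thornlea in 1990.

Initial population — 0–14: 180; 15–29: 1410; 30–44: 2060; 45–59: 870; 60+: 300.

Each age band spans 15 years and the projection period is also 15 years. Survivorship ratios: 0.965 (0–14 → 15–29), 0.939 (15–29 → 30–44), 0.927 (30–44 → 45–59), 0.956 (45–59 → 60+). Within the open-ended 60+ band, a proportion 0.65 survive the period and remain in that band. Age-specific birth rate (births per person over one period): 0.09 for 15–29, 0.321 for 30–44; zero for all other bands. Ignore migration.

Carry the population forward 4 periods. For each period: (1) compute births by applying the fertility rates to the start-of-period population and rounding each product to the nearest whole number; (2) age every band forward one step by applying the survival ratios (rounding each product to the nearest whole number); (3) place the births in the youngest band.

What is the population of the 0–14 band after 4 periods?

267

— Period 1 —
Births: 1410 × 0.09 = 127  |  2060 × 0.321 = 661 ⇒ total 788
15–29: 180 × 0.965 = 174
30–44: 1410 × 0.939 = 1324
45–59: 2060 × 0.927 = 1910
60+: 870 × 0.956 + 300 × 0.65 = 832 + 195 = 1027
End of period: [788, 174, 1324, 1910, 1027]
— Period 2 —
Births: 174 × 0.09 = 16  |  1324 × 0.321 = 425 ⇒ total 441
15–29: 788 × 0.965 = 760
30–44: 174 × 0.939 = 163
45–59: 1324 × 0.927 = 1227
60+: 1910 × 0.956 + 1027 × 0.65 = 1826 + 668 = 2494
End of period: [441, 760, 163, 1227, 2494]
— Period 3 —
Births: 760 × 0.09 = 68  |  163 × 0.321 = 52 ⇒ total 120
15–29: 441 × 0.965 = 426
30–44: 760 × 0.939 = 714
45–59: 163 × 0.927 = 151
60+: 1227 × 0.956 + 2494 × 0.65 = 1173 + 1621 = 2794
End of period: [120, 426, 714, 151, 2794]
— Period 4 —
Births: 426 × 0.09 = 38  |  714 × 0.321 = 229 ⇒ total 267
15–29: 120 × 0.965 = 116
30–44: 426 × 0.939 = 400
45–59: 714 × 0.927 = 662
60+: 151 × 0.956 + 2794 × 0.65 = 144 + 1816 = 1960
End of period: [267, 116, 400, 662, 1960]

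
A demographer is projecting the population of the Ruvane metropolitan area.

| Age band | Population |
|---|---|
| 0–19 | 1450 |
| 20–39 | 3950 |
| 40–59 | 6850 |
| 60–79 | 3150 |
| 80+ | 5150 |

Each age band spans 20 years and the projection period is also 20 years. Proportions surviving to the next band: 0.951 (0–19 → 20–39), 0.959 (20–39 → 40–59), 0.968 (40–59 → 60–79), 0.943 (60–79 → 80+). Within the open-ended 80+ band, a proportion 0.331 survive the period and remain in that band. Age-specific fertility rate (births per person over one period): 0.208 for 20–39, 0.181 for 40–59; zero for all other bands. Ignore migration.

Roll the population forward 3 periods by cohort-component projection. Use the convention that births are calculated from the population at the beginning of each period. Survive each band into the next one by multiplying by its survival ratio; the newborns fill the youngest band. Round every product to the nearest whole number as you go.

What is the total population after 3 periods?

Call the bands 1 to 5, youngest first.
Period 1.
Births: 3950 × 0.208 = 822, 6850 × 0.181 = 1240 → total 2062
Band 2: 1450 × 0.951 = 1379
Band 3: 3950 × 0.959 = 3788
Band 4: 6850 × 0.968 = 6631
Band 5: 3150 × 0.943 + 5150 × 0.331 = 2970 + 1705 = 4675
Population now: 0–19=2062, 20–39=1379, 40–59=3788, 60–79=6631, 80+=4675
Period 2.
Births: 1379 × 0.208 = 287, 3788 × 0.181 = 686 → total 973
Band 2: 2062 × 0.951 = 1961
Band 3: 1379 × 0.959 = 1322
Band 4: 3788 × 0.968 = 3667
Band 5: 6631 × 0.943 + 4675 × 0.331 = 6253 + 1547 = 7800
Population now: 0–19=973, 20–39=1961, 40–59=1322, 60–79=3667, 80+=7800
Period 3.
Births: 1961 × 0.208 = 408, 1322 × 0.181 = 239 → total 647
Band 2: 973 × 0.951 = 925
Band 3: 1961 × 0.959 = 1881
Band 4: 1322 × 0.968 = 1280
Band 5: 3667 × 0.943 + 7800 × 0.331 = 3458 + 2582 = 6040
Population now: 0–19=647, 20–39=925, 40–59=1881, 60–79=1280, 80+=6040
Total after period 3: 647 + 925 + 1881 + 1280 + 6040 = 10773

10773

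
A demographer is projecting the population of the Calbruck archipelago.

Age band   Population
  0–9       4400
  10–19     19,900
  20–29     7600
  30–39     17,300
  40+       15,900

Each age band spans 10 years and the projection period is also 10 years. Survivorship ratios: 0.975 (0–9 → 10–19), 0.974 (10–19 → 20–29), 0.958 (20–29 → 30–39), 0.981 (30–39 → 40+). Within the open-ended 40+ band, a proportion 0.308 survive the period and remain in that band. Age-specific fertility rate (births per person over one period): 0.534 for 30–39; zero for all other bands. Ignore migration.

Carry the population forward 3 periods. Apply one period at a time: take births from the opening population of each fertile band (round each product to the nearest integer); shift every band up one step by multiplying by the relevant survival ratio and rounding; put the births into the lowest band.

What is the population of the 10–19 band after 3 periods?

(Groups numbered youngest = 1 to oldest = 5.)
Period 1:
Births: 17300 × 0.534 = 9238
Group 2: 4400 × 0.975 = 4290
Group 3: 19900 × 0.974 = 19383
Group 4: 7600 × 0.958 = 7281
Group 5: 17300 × 0.981 + 15900 × 0.308 = 16971 + 4897 = 21868
Population now: 0–9=9238, 10–19=4290, 20–29=19383, 30–39=7281, 40+=21868
Period 2:
Births: 7281 × 0.534 = 3888
Group 2: 9238 × 0.975 = 9007
Group 3: 4290 × 0.974 = 4178
Group 4: 19383 × 0.958 = 18569
Group 5: 7281 × 0.981 + 21868 × 0.308 = 7143 + 6735 = 13878
Population now: 0–9=3888, 10–19=9007, 20–29=4178, 30–39=18569, 40+=13878
Period 3:
Births: 18569 × 0.534 = 9916
Group 2: 3888 × 0.975 = 3791
Group 3: 9007 × 0.974 = 8773
Group 4: 4178 × 0.958 = 4003
Group 5: 18569 × 0.981 + 13878 × 0.308 = 18216 + 4274 = 22490
Population now: 0–9=9916, 10–19=3791, 20–29=8773, 30–39=4003, 40+=22490

3791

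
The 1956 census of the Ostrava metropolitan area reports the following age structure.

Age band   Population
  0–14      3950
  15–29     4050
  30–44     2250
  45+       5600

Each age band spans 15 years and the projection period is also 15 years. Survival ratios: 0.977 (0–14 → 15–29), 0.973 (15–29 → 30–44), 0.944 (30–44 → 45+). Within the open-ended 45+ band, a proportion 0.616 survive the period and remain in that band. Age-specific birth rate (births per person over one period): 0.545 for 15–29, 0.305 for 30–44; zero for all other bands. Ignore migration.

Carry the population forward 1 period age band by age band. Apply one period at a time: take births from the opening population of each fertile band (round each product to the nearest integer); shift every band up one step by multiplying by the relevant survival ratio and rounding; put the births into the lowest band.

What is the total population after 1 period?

Let band 1 be 0–14 through band 4 = 45+.
After projecting period 1:
Births: 4050 * 0.545 = 2207, 2250 * 0.305 = 686 → 2893
Band 2: 3950 * 0.977 = 3859
Band 3: 4050 * 0.973 = 3941
Band 4: 2250 * 0.944 + 5600 * 0.616 = 2124 + 3450 = 5574
End of period: [2893, 3859, 3941, 5574]
Total after period 1: 2893 + 3859 + 3941 + 5574 = 16267

16267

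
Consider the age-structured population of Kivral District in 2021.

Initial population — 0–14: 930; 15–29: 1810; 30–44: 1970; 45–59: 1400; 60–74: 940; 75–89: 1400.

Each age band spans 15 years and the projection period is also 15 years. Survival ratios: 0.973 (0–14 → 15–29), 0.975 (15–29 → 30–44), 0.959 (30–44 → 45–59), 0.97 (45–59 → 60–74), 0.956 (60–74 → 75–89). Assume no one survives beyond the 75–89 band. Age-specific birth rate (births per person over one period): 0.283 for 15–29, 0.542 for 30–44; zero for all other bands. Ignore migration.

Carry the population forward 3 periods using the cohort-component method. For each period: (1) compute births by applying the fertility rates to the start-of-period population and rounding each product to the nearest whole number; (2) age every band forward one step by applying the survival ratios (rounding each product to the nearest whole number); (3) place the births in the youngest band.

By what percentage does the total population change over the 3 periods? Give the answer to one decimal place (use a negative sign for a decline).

Call the groups 1 to 6, youngest first.
After projecting period 1:
Births: 1810 * 0.283 = 512, 1970 * 0.542 = 1068 — total 1580
Group 2: 930 * 0.973 = 905
Group 3: 1810 * 0.975 = 1765
Group 4: 1970 * 0.959 = 1889
Group 5: 1400 * 0.97 = 1358
Group 6: 940 * 0.956 = 899
Population now: 0–14=1580, 15–29=905, 30–44=1765, 45–59=1889, 60–74=1358, 75–89=899
After projecting period 2:
Births: 905 * 0.283 = 256, 1765 * 0.542 = 957 — total 1213
Group 2: 1580 * 0.973 = 1537
Group 3: 905 * 0.975 = 882
Group 4: 1765 * 0.959 = 1693
Group 5: 1889 * 0.97 = 1832
Group 6: 1358 * 0.956 = 1298
Population now: 0–14=1213, 15–29=1537, 30–44=882, 45–59=1693, 60–74=1832, 75–89=1298
After projecting period 3:
Births: 1537 * 0.283 = 435, 882 * 0.542 = 478 — total 913
Group 2: 1213 * 0.973 = 1180
Group 3: 1537 * 0.975 = 1499
Group 4: 882 * 0.959 = 846
Group 5: 1693 * 0.97 = 1642
Group 6: 1832 * 0.956 = 1751
Population now: 0–14=913, 15–29=1180, 30–44=1499, 45–59=846, 60–74=1642, 75–89=1751
Total: 8450 → 7831; change = -619; percentage change = -7.3%

-7.3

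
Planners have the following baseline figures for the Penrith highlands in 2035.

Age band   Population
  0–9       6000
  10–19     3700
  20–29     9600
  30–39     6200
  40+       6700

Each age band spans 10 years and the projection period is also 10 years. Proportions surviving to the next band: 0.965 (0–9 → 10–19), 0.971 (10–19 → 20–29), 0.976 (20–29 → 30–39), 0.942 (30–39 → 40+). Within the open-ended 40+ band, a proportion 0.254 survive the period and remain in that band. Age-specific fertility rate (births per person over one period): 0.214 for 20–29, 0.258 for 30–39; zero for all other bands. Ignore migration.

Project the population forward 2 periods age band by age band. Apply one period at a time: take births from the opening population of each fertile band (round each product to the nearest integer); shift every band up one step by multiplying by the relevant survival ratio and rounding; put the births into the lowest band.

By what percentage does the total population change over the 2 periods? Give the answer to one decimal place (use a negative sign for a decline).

-17.4

— Period 1 —
Births: 9600 * 0.214 = 2054  |  6200 * 0.258 = 1600 → 3654
10–19: 6000 * 0.965 = 5790
20–29: 3700 * 0.971 = 3593
30–39: 9600 * 0.976 = 9370
40+: 6200 * 0.942 + 6700 * 0.254 = 5840 + 1702 = 7542
→ [3654, 5790, 3593, 9370, 7542]
— Period 2 —
Births: 3593 * 0.214 = 769  |  9370 * 0.258 = 2417 → 3186
10–19: 3654 * 0.965 = 3526
20–29: 5790 * 0.971 = 5622
30–39: 3593 * 0.976 = 3507
40+: 9370 * 0.942 + 7542 * 0.254 = 8827 + 1916 = 10743
→ [3186, 3526, 5622, 3507, 10743]
Total: 32200 → 26584; change = -5616; percentage change = -17.4%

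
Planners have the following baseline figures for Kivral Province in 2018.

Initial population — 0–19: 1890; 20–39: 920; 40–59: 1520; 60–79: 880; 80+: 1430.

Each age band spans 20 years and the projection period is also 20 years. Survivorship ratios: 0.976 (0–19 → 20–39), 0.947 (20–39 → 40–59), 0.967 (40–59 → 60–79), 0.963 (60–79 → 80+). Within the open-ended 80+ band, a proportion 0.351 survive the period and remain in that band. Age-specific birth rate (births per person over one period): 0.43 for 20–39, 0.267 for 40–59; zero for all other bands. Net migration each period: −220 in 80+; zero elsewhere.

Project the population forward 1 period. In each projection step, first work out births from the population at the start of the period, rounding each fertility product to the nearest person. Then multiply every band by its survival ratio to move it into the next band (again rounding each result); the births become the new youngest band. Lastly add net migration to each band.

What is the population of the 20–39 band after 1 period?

1845

(Bands numbered youngest = 1 to oldest = 5.)
Period 1.
Births: 920 × 0.43 = 396  |  1520 × 0.267 = 406 ⇒ total 802
Band 2: 1890 × 0.976 = 1845
Band 3: 920 × 0.947 = 871
Band 4: 1520 × 0.967 = 1470
Band 5: 880 × 0.963 + 1430 × 0.351 = 847 + 502 = 1349
Net migration: Band 5 − 220 → 1129
Giving 802 / 1845 / 871 / 1470 / 1129.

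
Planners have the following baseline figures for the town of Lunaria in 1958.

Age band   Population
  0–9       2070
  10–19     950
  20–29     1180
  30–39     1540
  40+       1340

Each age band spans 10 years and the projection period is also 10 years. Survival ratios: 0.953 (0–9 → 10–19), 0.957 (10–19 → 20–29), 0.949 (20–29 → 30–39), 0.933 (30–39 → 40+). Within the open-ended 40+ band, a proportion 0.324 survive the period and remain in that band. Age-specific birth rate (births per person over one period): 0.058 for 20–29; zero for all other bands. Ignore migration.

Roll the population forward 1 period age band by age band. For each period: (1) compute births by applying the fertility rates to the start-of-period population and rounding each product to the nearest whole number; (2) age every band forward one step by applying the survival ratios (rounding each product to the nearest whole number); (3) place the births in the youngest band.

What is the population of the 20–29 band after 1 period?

After projecting period 1:
Births: 1180 × 0.058 = 68
10–19: 2070 × 0.953 = 1973
20–29: 950 × 0.957 = 909
30–39: 1180 × 0.949 = 1120
40+: 1540 × 0.933 + 1340 × 0.324 = 1437 + 434 = 1871
End of period: [68, 1973, 909, 1120, 1871]

909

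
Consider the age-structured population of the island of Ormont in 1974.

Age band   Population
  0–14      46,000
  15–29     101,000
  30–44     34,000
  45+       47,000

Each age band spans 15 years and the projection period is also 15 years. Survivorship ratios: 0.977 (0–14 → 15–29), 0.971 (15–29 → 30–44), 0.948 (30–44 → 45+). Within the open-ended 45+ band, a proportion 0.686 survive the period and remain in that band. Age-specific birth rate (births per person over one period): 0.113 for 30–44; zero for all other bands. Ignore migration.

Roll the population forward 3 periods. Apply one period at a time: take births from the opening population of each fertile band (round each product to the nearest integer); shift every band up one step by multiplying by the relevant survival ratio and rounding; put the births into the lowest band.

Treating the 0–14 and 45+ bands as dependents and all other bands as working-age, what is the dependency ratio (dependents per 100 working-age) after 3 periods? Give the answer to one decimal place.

970.3

Call the groups 1 to 4, youngest first.
Period 1.
Births: 34000 * 0.113 = 3842
Group 2: 46000 * 0.977 = 44942
Group 3: 101000 * 0.971 = 98071
Group 4: 34000 * 0.948 + 47000 * 0.686 = 32232 + 32242 = 64474
→ [3842, 44942, 98071, 64474]
Period 2.
Births: 98071 * 0.113 = 11082
Group 2: 3842 * 0.977 = 3754
Group 3: 44942 * 0.971 = 43639
Group 4: 98071 * 0.948 + 64474 * 0.686 = 92971 + 44229 = 137200
→ [11082, 3754, 43639, 137200]
Period 3.
Births: 43639 * 0.113 = 4931
Group 2: 11082 * 0.977 = 10827
Group 3: 3754 * 0.971 = 3645
Group 4: 43639 * 0.948 + 137200 * 0.686 = 41370 + 94119 = 135489
→ [4931, 10827, 3645, 135489]
Dependents (band 0–14 + band 45+) = 4931 + 135489 = 140420; working-age = 14472; ratio = 140420/14472 × 100 = 970.3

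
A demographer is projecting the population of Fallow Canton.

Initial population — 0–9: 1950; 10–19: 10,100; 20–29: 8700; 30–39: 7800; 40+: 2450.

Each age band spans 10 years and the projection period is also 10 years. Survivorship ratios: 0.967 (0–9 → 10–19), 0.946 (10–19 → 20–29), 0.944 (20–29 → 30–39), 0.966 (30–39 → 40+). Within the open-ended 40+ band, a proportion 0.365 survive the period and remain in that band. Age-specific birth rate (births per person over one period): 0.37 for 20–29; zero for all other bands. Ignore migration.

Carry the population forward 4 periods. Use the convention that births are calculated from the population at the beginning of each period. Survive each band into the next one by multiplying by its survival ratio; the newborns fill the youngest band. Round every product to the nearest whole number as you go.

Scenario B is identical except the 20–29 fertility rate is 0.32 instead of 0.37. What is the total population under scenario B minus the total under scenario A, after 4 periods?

After projecting period 1:
Births: 8700 × 0.37 = 3219
10–19: 1950 × 0.967 = 1886
20–29: 10100 × 0.946 = 9555
30–39: 8700 × 0.944 = 8213
40+: 7800 × 0.966 + 2450 × 0.365 = 7535 + 894 = 8429
→ [3219, 1886, 9555, 8213, 8429]
After projecting period 2:
Births: 9555 × 0.37 = 3535
10–19: 3219 × 0.967 = 3113
20–29: 1886 × 0.946 = 1784
30–39: 9555 × 0.944 = 9020
40+: 8213 × 0.966 + 8429 × 0.365 = 7934 + 3077 = 11011
→ [3535, 3113, 1784, 9020, 11011]
After projecting period 3:
Births: 1784 × 0.37 = 660
10–19: 3535 × 0.967 = 3418
20–29: 3113 × 0.946 = 2945
30–39: 1784 × 0.944 = 1684
40+: 9020 × 0.966 + 11011 × 0.365 = 8713 + 4019 = 12732
→ [660, 3418, 2945, 1684, 12732]
After projecting period 4:
Births: 2945 × 0.37 = 1090
10–19: 660 × 0.967 = 638
20–29: 3418 × 0.946 = 3233
30–39: 2945 × 0.944 = 2780
40+: 1684 × 0.966 + 12732 × 0.365 = 1627 + 4647 = 6274
→ [1090, 638, 3233, 2780, 6274]
Scenario A total after 4 periods: 14015
Scenario B projection —
After projecting period 1:
Births: 8700 × 0.32 = 2784
10–19: 1950 × 0.967 = 1886
20–29: 10100 × 0.946 = 9555
30–39: 8700 × 0.944 = 8213
40+: 7800 × 0.966 + 2450 × 0.365 = 7535 + 894 = 8429
→ [2784, 1886, 9555, 8213, 8429]
After projecting period 2:
Births: 9555 × 0.32 = 3058
10–19: 2784 × 0.967 = 2692
20–29: 1886 × 0.946 = 1784
30–39: 9555 × 0.944 = 9020
40+: 8213 × 0.966 + 8429 × 0.365 = 7934 + 3077 = 11011
→ [3058, 2692, 1784, 9020, 11011]
After projecting period 3:
Births: 1784 × 0.32 = 571
10–19: 3058 × 0.967 = 2957
20–29: 2692 × 0.946 = 2547
30–39: 1784 × 0.944 = 1684
40+: 9020 × 0.966 + 11011 × 0.365 = 8713 + 4019 = 12732
→ [571, 2957, 2547, 1684, 12732]
After projecting period 4:
Births: 2547 × 0.32 = 815
10–19: 571 × 0.967 = 552
20–29: 2957 × 0.946 = 2797
30–39: 2547 × 0.944 = 2404
40+: 1684 × 0.966 + 12732 × 0.365 = 1627 + 4647 = 6274
→ [815, 552, 2797, 2404, 6274]
Scenario B total after 4 periods: 12842
Difference B − A = 12842 − 14015 = -1173

-1173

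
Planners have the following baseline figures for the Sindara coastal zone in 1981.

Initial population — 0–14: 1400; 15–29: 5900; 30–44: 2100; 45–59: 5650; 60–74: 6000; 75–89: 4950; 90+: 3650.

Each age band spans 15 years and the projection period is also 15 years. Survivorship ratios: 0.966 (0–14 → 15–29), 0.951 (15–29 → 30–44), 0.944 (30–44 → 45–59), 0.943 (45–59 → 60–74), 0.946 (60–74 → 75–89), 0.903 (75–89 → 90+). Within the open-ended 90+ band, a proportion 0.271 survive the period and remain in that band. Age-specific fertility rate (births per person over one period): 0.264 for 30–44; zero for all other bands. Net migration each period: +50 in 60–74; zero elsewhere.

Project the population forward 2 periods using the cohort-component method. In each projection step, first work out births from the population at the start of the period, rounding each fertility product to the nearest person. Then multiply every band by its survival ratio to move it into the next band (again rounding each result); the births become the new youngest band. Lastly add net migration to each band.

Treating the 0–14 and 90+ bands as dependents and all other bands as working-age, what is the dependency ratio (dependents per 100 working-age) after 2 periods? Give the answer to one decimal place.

57.2

Period 1:
Births: 2100 × 0.264 = 554
15–29: 1400 × 0.966 = 1352
30–44: 5900 × 0.951 = 5611
45–59: 2100 × 0.944 = 1982
60–74: 5650 × 0.943 = 5328
75–89: 6000 × 0.946 = 5676
90+: 4950 × 0.903 + 3650 × 0.271 = 4470 + 989 = 5459
Net migration: 60–74 + 50 → 5378
End of period: [554, 1352, 5611, 1982, 5378, 5676, 5459]
Period 2:
Births: 5611 × 0.264 = 1481
15–29: 554 × 0.966 = 535
30–44: 1352 × 0.951 = 1286
45–59: 5611 × 0.944 = 5297
60–74: 1982 × 0.943 = 1869
75–89: 5378 × 0.946 = 5088
90+: 5676 × 0.903 + 5459 × 0.271 = 5125 + 1479 = 6604
Net migration: 60–74 + 50 → 1919
End of period: [1481, 535, 1286, 5297, 1919, 5088, 6604]
Dependents (band 0–14 + band 90+) = 1481 + 6604 = 8085; working-age = 14125; ratio = 8085/14125 × 100 = 57.2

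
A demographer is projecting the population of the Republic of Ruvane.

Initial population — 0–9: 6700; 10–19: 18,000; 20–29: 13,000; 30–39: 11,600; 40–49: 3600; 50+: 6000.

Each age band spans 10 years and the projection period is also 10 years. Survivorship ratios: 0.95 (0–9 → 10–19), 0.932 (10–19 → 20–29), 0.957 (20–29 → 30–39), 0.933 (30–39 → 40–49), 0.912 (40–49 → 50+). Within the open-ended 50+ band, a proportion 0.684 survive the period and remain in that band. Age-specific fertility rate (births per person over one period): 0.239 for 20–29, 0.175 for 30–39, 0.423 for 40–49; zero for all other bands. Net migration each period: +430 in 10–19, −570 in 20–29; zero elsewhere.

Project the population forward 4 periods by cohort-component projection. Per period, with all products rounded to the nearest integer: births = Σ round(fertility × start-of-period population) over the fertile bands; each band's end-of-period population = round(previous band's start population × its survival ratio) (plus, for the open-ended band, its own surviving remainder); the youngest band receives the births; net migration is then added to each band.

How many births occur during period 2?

10628

Let group 1 be 0–9 through group 6 = 50+.
Period 1:
Births: 13000 × 0.239 = 3107, 11600 × 0.175 = 2030, 3600 × 0.423 = 1523 → total 6660
Group 2: 6700 × 0.95 = 6365
Group 3: 18000 × 0.932 = 16776
Group 4: 13000 × 0.957 = 12441
Group 5: 11600 × 0.933 = 10823
Group 6: 3600 × 0.912 + 6000 × 0.684 = 3283 + 4104 = 7387
Net migration: Group 2 + 430 → 6795; Group 3 − 570 → 16206
Population now: 0–9=6660, 10–19=6795, 20–29=16206, 30–39=12441, 40–49=10823, 50+=7387
Period 2:
Births: 16206 × 0.239 = 3873, 12441 × 0.175 = 2177, 10823 × 0.423 = 4578 → total 10628
Group 2: 6660 × 0.95 = 6327
Group 3: 6795 × 0.932 = 6333
Group 4: 16206 × 0.957 = 15509
Group 5: 12441 × 0.933 = 11607
Group 6: 10823 × 0.912 + 7387 × 0.684 = 9871 + 5053 = 14924
Net migration: Group 2 + 430 → 6757; Group 3 − 570 → 5763
Population now: 0–9=10628, 10–19=6757, 20–29=5763, 30–39=15509, 40–49=11607, 50+=14924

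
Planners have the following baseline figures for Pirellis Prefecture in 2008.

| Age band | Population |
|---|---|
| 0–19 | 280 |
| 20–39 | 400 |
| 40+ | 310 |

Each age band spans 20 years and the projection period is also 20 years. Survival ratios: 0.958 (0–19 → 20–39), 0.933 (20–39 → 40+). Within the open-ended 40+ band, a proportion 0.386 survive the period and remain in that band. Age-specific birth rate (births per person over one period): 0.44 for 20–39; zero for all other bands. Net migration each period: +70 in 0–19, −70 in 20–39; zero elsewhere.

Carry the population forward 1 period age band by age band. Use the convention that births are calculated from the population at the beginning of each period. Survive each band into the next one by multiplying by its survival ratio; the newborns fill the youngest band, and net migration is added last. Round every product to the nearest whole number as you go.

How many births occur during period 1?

176

Period 1:
Births: 400 × 0.44 = 176
20–39: 280 × 0.958 = 268
40+: 400 × 0.933 + 310 × 0.386 = 373 + 120 = 493
Net migration: 0–19 + 70 → 246; 20–39 − 70 → 198
→ [246, 198, 493]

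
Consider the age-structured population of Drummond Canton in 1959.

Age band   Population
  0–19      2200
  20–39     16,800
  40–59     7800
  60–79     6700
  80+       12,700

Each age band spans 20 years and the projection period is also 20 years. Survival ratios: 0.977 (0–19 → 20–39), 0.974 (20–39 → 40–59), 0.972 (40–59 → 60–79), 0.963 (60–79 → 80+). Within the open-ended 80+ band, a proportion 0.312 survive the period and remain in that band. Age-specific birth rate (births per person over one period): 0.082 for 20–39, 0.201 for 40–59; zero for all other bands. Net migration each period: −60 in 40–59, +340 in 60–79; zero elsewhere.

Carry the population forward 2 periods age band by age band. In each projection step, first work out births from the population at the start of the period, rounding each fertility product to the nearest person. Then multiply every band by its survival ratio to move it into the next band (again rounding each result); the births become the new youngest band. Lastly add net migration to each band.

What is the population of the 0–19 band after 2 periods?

3453

After projecting period 1:
Births: 16800 × 0.082 = 1378, 7800 × 0.201 = 1568 → total 2946
20–39: 2200 × 0.977 = 2149
40–59: 16800 × 0.974 = 16363
60–79: 7800 × 0.972 = 7582
80+: 6700 × 0.963 + 12700 × 0.312 = 6452 + 3962 = 10414
Net migration: 40–59 − 60 → 16303; 60–79 + 340 → 7922
Giving 2946 / 2149 / 16303 / 7922 / 10414.
After projecting period 2:
Births: 2149 × 0.082 = 176, 16303 × 0.201 = 3277 → total 3453
20–39: 2946 × 0.977 = 2878
40–59: 2149 × 0.974 = 2093
60–79: 16303 × 0.972 = 15847
80+: 7922 × 0.963 + 10414 × 0.312 = 7629 + 3249 = 10878
Net migration: 40–59 − 60 → 2033; 60–79 + 340 → 16187
Giving 3453 / 2878 / 2033 / 16187 / 10878.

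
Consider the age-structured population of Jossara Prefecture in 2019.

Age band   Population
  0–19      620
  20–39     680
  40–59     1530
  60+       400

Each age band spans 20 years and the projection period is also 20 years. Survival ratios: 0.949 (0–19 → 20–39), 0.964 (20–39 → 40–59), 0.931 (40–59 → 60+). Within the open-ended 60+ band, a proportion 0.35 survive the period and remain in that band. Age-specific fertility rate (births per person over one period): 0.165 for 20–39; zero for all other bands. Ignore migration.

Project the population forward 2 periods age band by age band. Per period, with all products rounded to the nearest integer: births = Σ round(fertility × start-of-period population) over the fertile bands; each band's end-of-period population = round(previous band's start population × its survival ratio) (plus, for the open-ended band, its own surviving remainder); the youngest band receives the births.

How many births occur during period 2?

97

[period 1]
Births: 680 × 0.165 = 112
20–39: 620 × 0.949 = 588
40–59: 680 × 0.964 = 656
60+: 1530 × 0.931 + 400 × 0.35 = 1424 + 140 = 1564
End of period: [112, 588, 656, 1564]
[period 2]
Births: 588 × 0.165 = 97
20–39: 112 × 0.949 = 106
40–59: 588 × 0.964 = 567
60+: 656 × 0.931 + 1564 × 0.35 = 611 + 547 = 1158
End of period: [97, 106, 567, 1158]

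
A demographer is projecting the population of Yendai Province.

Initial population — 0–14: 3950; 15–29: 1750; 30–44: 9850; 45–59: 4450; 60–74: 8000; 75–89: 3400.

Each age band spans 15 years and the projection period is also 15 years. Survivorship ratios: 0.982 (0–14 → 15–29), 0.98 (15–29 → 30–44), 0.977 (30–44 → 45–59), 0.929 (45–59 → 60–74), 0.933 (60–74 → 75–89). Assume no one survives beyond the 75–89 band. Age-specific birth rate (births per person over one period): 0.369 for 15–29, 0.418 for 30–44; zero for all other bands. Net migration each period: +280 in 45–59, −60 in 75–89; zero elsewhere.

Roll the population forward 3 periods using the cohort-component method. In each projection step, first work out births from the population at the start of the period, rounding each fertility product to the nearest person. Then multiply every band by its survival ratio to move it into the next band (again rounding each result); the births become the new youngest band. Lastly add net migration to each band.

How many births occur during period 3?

(Groups numbered youngest = 1 to oldest = 6.)
Period 1:
Births: 1750 × 0.369 = 646 ; 9850 × 0.418 = 4117 → 4763
Group 2: 3950 × 0.982 = 3879
Group 3: 1750 × 0.98 = 1715
Group 4: 9850 × 0.977 = 9623
Group 5: 4450 × 0.929 = 4134
Group 6: 8000 × 0.933 = 7464
Net migration: Group 4 + 280 → 9903; Group 6 − 60 → 7404
Giving 4763 / 3879 / 1715 / 9903 / 4134 / 7404.
Period 2:
Births: 3879 × 0.369 = 1431 ; 1715 × 0.418 = 717 → 2148
Group 2: 4763 × 0.982 = 4677
Group 3: 3879 × 0.98 = 3801
Group 4: 1715 × 0.977 = 1676
Group 5: 9903 × 0.929 = 9200
Group 6: 4134 × 0.933 = 3857
Net migration: Group 4 + 280 → 1956; Group 6 − 60 → 3797
Giving 2148 / 4677 / 3801 / 1956 / 9200 / 3797.
Period 3:
Births: 4677 × 0.369 = 1726 ; 3801 × 0.418 = 1589 → 3315
Group 2: 2148 × 0.982 = 2109
Group 3: 4677 × 0.98 = 4583
Group 4: 3801 × 0.977 = 3714
Group 5: 1956 × 0.929 = 1817
Group 6: 9200 × 0.933 = 8584
Net migration: Group 4 + 280 → 3994; Group 6 − 60 → 8524
Giving 3315 / 2109 / 4583 / 3994 / 1817 / 8524.

3315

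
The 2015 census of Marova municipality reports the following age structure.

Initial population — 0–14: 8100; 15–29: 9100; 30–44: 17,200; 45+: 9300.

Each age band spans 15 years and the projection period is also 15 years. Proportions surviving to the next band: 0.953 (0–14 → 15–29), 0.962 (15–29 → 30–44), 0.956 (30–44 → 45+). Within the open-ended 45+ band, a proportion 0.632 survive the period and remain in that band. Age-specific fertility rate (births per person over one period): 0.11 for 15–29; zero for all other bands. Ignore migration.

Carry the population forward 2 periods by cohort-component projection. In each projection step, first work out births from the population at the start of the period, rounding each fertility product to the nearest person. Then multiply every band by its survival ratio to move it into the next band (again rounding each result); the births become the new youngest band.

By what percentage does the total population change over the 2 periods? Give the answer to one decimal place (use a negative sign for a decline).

-27.4

Period 1.
Births: 9100 × 0.11 = 1001
15–29: 8100 × 0.953 = 7719
30–44: 9100 × 0.962 = 8754
45+: 17200 × 0.956 + 9300 × 0.632 = 16443 + 5878 = 22321
End of period: [1001, 7719, 8754, 22321]
Period 2.
Births: 7719 × 0.11 = 849
15–29: 1001 × 0.953 = 954
30–44: 7719 × 0.962 = 7426
45+: 8754 × 0.956 + 22321 × 0.632 = 8369 + 14107 = 22476
End of period: [849, 954, 7426, 22476]
Total: 43700 → 31705; change = -11995; percentage change = -27.4%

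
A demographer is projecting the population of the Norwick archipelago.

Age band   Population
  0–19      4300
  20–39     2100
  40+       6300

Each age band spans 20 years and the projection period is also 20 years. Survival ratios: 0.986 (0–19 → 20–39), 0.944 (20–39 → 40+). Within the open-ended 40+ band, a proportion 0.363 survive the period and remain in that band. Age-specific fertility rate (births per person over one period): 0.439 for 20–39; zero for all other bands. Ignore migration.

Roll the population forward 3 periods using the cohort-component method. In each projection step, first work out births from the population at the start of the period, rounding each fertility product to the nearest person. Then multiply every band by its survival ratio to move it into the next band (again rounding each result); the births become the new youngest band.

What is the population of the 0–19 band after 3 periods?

[period 1]
Births: 2100 * 0.439 = 922
20–39: 4300 * 0.986 = 4240
40+: 2100 * 0.944 + 6300 * 0.363 = 1982 + 2287 = 4269
Giving 922 / 4240 / 4269.
[period 2]
Births: 4240 * 0.439 = 1861
20–39: 922 * 0.986 = 909
40+: 4240 * 0.944 + 4269 * 0.363 = 4003 + 1550 = 5553
Giving 1861 / 909 / 5553.
[period 3]
Births: 909 * 0.439 = 399
20–39: 1861 * 0.986 = 1835
40+: 909 * 0.944 + 5553 * 0.363 = 858 + 2016 = 2874
Giving 399 / 1835 / 2874.

399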